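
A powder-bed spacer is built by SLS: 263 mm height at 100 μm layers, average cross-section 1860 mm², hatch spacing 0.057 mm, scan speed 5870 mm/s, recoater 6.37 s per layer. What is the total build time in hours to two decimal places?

Layers = ⌈263/0.1⌉ = 2630.
Per-layer scan distance = 1860 / 0.057, so 32631.6 mm.
Per-layer scan time = 32631.6 / 5870 = 5.559 s.
Per-layer time = 5.559 + 6.37 = 11.929 s.
Total: 2630 × 11.929 s = 31373.27 s → 8.71 hours.

8.71 hours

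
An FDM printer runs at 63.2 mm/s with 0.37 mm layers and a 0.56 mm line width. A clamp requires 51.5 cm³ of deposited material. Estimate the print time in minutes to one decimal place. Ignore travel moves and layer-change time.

Extrusion cross-section = 0.37 × 0.56, so 0.2072 mm².
Total extruded path = 51500/0.2072 = 248552.1 mm.
Time extruding = 248552.1 / 63.2 = 3932.8 s.
That's 3932.8 s → 65.5 minutes.

65.5 minutes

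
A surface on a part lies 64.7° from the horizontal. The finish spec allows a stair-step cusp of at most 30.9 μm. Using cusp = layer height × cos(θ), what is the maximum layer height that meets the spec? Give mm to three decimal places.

0.072 mm

t = h_c / cos θ = 0.0309 / 0.4274 = 0.072 mm.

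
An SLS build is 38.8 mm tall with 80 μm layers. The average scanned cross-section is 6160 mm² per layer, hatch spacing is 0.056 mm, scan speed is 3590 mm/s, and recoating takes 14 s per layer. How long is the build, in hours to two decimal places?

6.01 hours

Number of layers: 38.8 / 0.08 → 485 (rounded up).
Hatch length per layer = 6160 / 0.056, so 110000 mm.
Scan time per layer = 110000 / 3590, so 30.6407 s.
Time per layer: 30.6407 + 14 → 44.6407 s.
Build time = 485 × 44.6407 = 21650.7395 s = 6.01 hours.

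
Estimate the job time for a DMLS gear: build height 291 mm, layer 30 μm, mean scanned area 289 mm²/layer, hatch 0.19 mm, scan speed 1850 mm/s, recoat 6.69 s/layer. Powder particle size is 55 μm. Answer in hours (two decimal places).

Layers = ⌈291/0.03⌉ = 9700.
Hatch length per layer: 289 / 0.19 → 1521.1 mm.
Scan time per layer = 1521.1 / 1850, so 0.8222 s.
Time per layer = 0.8222 + 6.69 = 7.5122 s.
Build time = 9700 × 7.5122 = 72868.34 s = 20.24 hours.

20.24 hours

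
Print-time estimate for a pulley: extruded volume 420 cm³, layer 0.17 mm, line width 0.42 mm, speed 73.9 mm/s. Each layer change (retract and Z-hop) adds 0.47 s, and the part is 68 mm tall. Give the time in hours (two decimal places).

22.16 hours

Bead cross-section: 0.17 × 0.42 → 0.0714 mm².
Total extruded path = 420000/0.0714 = 5882352.9 mm.
Time extruding: 5882352.9 / 73.9 → 79598.8 s.
Number of layers: 68 / 0.17 → 400 (rounded up).
Layer-change overhead = 400 × 0.47 = 188 s.
Total = 79598.8 + 188 = 79786.8 s = 22.16 hours.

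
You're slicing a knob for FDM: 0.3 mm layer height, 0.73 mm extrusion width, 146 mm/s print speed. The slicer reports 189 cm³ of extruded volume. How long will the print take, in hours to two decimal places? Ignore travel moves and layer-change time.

Line area = 0.3 × 0.73, so 0.219 mm².
Total extruded path = 189000/0.219 = 863013.7 mm.
Extrusion time: 863013.7 / 146 → 5911.1 s.
That's 5911.1 s → 1.64 hours.

1.64 hours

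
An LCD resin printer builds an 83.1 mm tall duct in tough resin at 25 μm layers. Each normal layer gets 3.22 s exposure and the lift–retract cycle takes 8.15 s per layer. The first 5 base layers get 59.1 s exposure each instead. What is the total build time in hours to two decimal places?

Layer count = ceil(83.1 / 0.025) = 3324.
Burn-in layers = 5 × (59.1 + 8.15), so 336.25 s.
Remaining layers = 3319 × (3.22 + 8.15), so 37737.03 s.
Total = 336.25 + 37737.03 = 38073.28 s = 10.58 hours.

10.58 hours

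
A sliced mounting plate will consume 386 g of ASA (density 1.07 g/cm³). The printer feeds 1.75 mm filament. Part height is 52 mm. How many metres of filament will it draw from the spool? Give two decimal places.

149.98 m

Volume = 386 g / 1.07 g·cm⁻³ = 360.7477 cm³ = 360747.7 mm³.
Cross-section of 1.75 mm filament: π·(1.75/2)² = 2.4053 mm².
Length = 360747.7 / 2.4053 = 149980.34 mm = 149.98 m.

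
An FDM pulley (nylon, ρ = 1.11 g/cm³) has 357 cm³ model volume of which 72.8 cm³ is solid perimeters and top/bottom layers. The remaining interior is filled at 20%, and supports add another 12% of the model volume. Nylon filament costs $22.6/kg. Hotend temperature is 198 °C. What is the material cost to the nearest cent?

Interior volume = 357 − 72.8 = 284.2 cm³.
Deposited infill = 0.20 × 284.2 = 56.84 cm³.
Support = 0.12 × 357, so 42.84 cm³.
Total printed volume = 72.8 + 56.84 + 42.84 = 172.48 cm³.
Mass = 172.48 × 1.11, so 191.4528 g.
Cost = 191.4528 g / 1000 × $22.6/kg = $4.33.

$4.33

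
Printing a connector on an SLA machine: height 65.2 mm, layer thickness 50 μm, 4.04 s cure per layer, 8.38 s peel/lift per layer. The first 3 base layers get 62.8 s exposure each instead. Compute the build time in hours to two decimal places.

4.55 hours

Layer count = ceil(65.2 / 0.05) = 1304.
Burn-in layers = 3 × (62.8 + 8.38), so 213.54 s.
Regular layers = 1301 × (4.04 + 8.38) = 16158.42 s.
Total = 213.54 + 16158.42 = 16371.96 s = 4.55 hours.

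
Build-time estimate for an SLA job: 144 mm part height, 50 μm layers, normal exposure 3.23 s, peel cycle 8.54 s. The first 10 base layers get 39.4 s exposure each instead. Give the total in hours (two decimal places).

Layer count = ceil(144 / 0.05) = 2880.
Burn-in layers = 10 × (39.4 + 8.54), so 479.4 s.
Regular layers: 2870 × (3.23 + 8.54) → 33779.9 s.
Total = 479.4 + 33779.9 = 34259.3 s = 9.52 hours.

9.52 hours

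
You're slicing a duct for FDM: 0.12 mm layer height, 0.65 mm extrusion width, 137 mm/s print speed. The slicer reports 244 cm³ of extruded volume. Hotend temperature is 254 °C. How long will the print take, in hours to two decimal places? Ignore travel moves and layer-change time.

6.34 hours

Bead cross-section: 0.12 × 0.65 → 0.078 mm².
Total extruded path = 244000/0.078 = 3128205.1 mm.
Print-move time: 3128205.1 / 137 → 22833.6 s.
Converting: 22833.6 s = 6.34 hours.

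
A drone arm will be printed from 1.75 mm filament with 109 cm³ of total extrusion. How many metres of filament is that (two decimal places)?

45.32 m

A = π r² = π × 0.875² = 2.4053 mm².
Length = 109 cm³ / 2.4053 mm² = 109000 / 2.4053 = 45316.59 mm = 45.32 m.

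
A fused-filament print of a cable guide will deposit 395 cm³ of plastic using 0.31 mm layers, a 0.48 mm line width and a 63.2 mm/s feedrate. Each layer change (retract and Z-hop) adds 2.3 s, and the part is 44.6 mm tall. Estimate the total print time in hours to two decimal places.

11.76 hours

Line area: 0.31 × 0.48 → 0.1488 mm².
Total extruded path = 395000/0.1488 = 2654569.9 mm.
Extrusion time = 2654569.9 / 63.2 = 42002.7 s.
Layers = ⌈44.6/0.31⌉ = 144.
Layer-change overhead = 144 × 2.3, so 331.2 s.
Altogether 42002.7 + 331.2 = 42333.9 s, i.e. 11.76 hours.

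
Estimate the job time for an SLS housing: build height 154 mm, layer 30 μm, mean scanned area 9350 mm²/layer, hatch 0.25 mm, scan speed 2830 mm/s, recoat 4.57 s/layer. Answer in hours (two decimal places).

Layers = ⌈154/0.03⌉ = 5134.
Hatch length per layer: 9350 / 0.25 → 37400 mm.
Laser time per layer = 37400 / 2830, so 13.2155 s.
Layer cycle = 13.2155 + 4.57 = 17.7855 s.
Build time = 5134 × 17.7855 = 91310.757 s = 25.36 hours.

25.36 hours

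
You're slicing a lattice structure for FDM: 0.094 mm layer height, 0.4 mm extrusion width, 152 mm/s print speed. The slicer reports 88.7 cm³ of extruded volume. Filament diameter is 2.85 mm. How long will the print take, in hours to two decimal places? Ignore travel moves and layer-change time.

Bead cross-section = 0.094 × 0.4 = 0.0376 mm².
Total extruded path = 88700/0.0376 = 2359042.6 mm.
Extrusion time = 2359042.6 / 152 = 15520 s.
Converting: 15520 s = 4.31 hours.

4.31 hours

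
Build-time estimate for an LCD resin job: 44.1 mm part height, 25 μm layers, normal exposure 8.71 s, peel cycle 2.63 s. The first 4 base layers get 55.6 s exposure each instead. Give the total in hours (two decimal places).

Number of layers: 44.1 / 0.025 → 1764 (rounded up).
Base layers = 4 × (55.6 + 2.63), so 232.92 s.
Normal layers: 1760 × (8.71 + 2.63) → 19958.4 s.
Sum: 232.92 + 19958.4 = 20191.32 s → 5.61 hours.

5.61 hours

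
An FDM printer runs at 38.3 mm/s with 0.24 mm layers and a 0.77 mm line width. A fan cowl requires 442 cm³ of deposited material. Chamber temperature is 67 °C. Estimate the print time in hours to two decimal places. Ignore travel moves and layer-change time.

17.35 hours

Line area = 0.24 × 0.77, so 0.1848 mm².
Path length: 442000 mm³ / 0.1848 mm² → 2391774.9 mm.
Print-move time = 2391774.9 / 38.3, so 62448.4 s.
That's 62448.4 s → 17.35 hours.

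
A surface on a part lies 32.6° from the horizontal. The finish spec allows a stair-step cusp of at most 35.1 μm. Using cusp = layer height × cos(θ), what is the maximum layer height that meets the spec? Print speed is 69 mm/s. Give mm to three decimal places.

0.042 mm

Layer height = cusp / cos(32.6°) = 0.0351 / 0.8425 = 0.042 mm.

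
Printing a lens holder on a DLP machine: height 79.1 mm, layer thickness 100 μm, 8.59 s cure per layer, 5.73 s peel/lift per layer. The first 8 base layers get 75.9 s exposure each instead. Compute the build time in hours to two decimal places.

3.30 hours

Layer count = ceil(79.1 / 0.1) = 791.
Burn-in layers: 8 × (75.9 + 5.73) → 653.04 s.
Regular layers = 783 × (8.59 + 5.73), so 11212.56 s.
Total = 653.04 + 11212.56 = 11865.6 s = 3.30 hours.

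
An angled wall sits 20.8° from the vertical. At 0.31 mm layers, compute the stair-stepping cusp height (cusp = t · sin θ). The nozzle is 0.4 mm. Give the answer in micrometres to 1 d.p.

sin(20.8°) = 0.3551, so cusp = 0.31 × 0.3551 = 0.110081 mm → 110.1 μm.

110.1 μm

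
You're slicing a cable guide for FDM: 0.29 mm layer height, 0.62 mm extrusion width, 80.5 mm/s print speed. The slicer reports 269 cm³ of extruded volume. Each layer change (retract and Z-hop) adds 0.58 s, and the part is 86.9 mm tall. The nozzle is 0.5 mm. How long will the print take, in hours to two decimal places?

Line area = 0.29 × 0.62, so 0.1798 mm².
Path length: 269000 mm³ / 0.1798 mm² → 1496106.8 mm.
Time extruding = 1496106.8 / 80.5 = 18585.2 s.
Layer count = ceil(86.9 / 0.29) = 300.
Layer-change overhead = 300 × 0.58, so 174 s.
Total = 18585.2 + 174 = 18759.2 s = 5.21 hours.

5.21 hours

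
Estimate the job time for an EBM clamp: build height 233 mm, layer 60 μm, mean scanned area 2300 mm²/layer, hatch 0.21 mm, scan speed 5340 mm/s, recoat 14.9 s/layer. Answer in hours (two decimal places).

18.29 hours

Number of layers: 233 / 0.06 → 3884 (rounded up).
Hatch length per layer = 2300 / 0.21 = 10952.4 mm.
Per-layer scan time = 10952.4 / 5340, so 2.051 s.
Per-layer time = 2.051 + 14.9 = 16.951 s.
Total: 3884 × 16.951 s = 65837.684 s → 18.29 hours.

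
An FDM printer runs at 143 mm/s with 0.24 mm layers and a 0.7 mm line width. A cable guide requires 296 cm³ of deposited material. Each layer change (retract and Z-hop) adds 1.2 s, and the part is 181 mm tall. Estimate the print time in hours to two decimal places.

Extrusion cross-section: 0.24 × 0.7 → 0.168 mm².
Total extruded path = 296000/0.168 = 1761904.8 mm.
Extrusion time = 1761904.8 / 143 = 12321 s.
Layer count = ceil(181 / 0.24) = 755.
Z-hop total: 755 × 1.2 → 906 s.
Altogether 12321 + 906 = 13227 s, i.e. 3.67 hours.

3.67 hours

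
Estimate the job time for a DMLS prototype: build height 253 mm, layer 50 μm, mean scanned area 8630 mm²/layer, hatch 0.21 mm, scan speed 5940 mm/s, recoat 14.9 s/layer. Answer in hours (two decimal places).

Layers = ⌈253/0.05⌉ = 5060.
Scan path per layer: 8630 / 0.21 → 41095.2 mm.
Laser time per layer: 41095.2 / 5940 → 6.9184 s.
Per-layer time = 6.9184 + 14.9 = 21.8184 s.
5060 layers × 21.8184 s/layer = 110401.104 s, i.e. 30.67 hours.

30.67 hours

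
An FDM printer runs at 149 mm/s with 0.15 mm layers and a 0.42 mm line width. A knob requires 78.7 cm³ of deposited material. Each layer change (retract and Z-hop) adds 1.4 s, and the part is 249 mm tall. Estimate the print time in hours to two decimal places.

Extrusion cross-section = 0.15 × 0.42, so 0.063 mm².
Toolpath length = 78.7 cm³ / 0.063 mm² = 78700 / 0.063 = 1249206.3 mm.
Print-move time: 1249206.3 / 149 → 8383.9 s.
Number of layers: 249 / 0.15 → 1660 (rounded up).
Non-print overhead: 1660 × 1.4 → 2324 s.
Altogether 8383.9 + 2324 = 10707.9 s, i.e. 2.97 hours.

2.97 hours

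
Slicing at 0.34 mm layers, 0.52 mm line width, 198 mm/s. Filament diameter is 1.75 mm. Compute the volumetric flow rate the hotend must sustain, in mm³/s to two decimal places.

Extrusion cross-section = 0.34 × 0.52 = 0.1768 mm².
Volumetric flow = 198 × 0.1768 = 35.01 mm³/s.

35.01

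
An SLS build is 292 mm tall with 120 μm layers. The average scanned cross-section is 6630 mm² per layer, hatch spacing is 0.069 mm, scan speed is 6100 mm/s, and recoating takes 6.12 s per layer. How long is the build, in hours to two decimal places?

Layer count = ceil(292 / 0.12) = 2434.
Hatch length per layer = 6630 / 0.069 = 96087 mm.
Per-layer scan time = 96087 / 6100 = 15.752 s.
Time per layer: 15.752 + 6.12 → 21.872 s.
Total: 2434 × 21.872 s = 53236.448 s → 14.79 hours.

14.79 hours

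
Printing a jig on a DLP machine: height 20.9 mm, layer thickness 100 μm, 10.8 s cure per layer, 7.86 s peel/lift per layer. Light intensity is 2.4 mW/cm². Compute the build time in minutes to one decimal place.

65.0 minutes

Number of layers: 20.9 / 0.1 → 209 (rounded up).
Per-layer time = 10.8 + 7.86, so 18.66 s.
Build time: 209 × 18.66 s = 3899.94 s, i.e. 65.0 minutes.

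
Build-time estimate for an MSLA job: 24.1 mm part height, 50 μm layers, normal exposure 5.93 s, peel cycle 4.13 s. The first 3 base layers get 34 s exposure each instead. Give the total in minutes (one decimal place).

82.2 minutes

Layers = ⌈24.1/0.05⌉ = 482.
Base layers = 3 × (34 + 4.13) = 114.39 s.
Remaining layers = 479 × (5.93 + 4.13), so 4818.74 s.
Total = 114.39 + 4818.74 = 4933.13 s = 82.2 minutes.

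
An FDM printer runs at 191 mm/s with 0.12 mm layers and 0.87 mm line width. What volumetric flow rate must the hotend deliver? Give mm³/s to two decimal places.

Extrusion cross-section = 0.12 × 0.87, so 0.1044 mm².
Volumetric flow = 191 × 0.1044 = 19.94 mm³/s.

19.94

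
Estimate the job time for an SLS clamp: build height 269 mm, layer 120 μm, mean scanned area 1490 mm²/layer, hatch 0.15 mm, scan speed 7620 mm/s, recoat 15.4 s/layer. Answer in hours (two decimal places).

Layer count = ceil(269 / 0.12) = 2242.
Hatch length per layer = 1490 / 0.15 = 9933.3 mm.
Per-layer scan time = 9933.3 / 7620, so 1.3036 s.
Time per layer = 1.3036 + 15.4, so 16.7036 s.
2242 layers × 16.7036 s/layer = 37449.4712 s, i.e. 10.40 hours.

10.40 hours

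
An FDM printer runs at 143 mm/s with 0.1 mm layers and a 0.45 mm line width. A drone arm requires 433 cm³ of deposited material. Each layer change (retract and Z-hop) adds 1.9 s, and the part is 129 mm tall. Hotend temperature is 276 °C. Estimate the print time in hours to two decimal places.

Line area = 0.1 × 0.45, so 0.045 mm².
Path length: 433000 mm³ / 0.045 mm² → 9622222.2 mm.
Time extruding = 9622222.2 / 143, so 67288.3 s.
Layers = ⌈129/0.1⌉ = 1290.
Non-print overhead: 1290 × 1.9 → 2451 s.
Altogether 67288.3 + 2451 = 69739.3 s, i.e. 19.37 hours.

19.37 hours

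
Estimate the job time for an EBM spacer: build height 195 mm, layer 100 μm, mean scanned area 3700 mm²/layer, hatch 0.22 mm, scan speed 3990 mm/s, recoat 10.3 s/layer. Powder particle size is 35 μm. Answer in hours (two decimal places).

Number of layers: 195 / 0.1 → 1950 (rounded up).
Scan path per layer = 3700 / 0.22, so 16818.2 mm.
Scan time per layer: 16818.2 / 3990 → 4.2151 s.
Per-layer time = 4.2151 + 10.3, so 14.5151 s.
Total: 1950 × 14.5151 s = 28304.445 s → 7.86 hours.

7.86 hours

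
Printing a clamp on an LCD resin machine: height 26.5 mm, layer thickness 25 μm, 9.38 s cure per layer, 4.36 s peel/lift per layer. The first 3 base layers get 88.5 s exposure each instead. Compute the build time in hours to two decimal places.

Layers = ⌈26.5/0.025⌉ = 1060.
Burn-in layers: 3 × (88.5 + 4.36) → 278.58 s.
Remaining layers = 1057 × (9.38 + 4.36), so 14523.18 s.
Sum: 278.58 + 14523.18 = 14801.76 s → 4.11 hours.

4.11 hours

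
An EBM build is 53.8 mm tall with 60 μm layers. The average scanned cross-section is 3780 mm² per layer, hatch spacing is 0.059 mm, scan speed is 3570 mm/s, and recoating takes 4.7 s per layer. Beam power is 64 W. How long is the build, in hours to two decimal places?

5.64 hours

Layers = ⌈53.8/0.06⌉ = 897.
Hatch length per layer: 3780 / 0.059 → 64067.8 mm.
Per-layer scan time = 64067.8 / 3570 = 17.9462 s.
Time per layer = 17.9462 + 4.7, so 22.6462 s.
Total: 897 × 22.6462 s = 20313.6414 s → 5.64 hours.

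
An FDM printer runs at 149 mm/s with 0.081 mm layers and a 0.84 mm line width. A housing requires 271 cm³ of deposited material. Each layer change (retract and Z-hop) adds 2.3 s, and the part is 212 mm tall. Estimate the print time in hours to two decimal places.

Extrusion cross-section: 0.081 × 0.84 → 0.06804 mm².
Path length: 271000 mm³ / 0.06804 mm² → 3982951.2 mm.
Extrusion time: 3982951.2 / 149 → 26731.2 s.
Layer count = ceil(212 / 0.081) = 2618.
Layer-change overhead = 2618 × 2.3 = 6021.4 s.
Altogether 26731.2 + 6021.4 = 32752.6 s, i.e. 9.10 hours.

9.10 hours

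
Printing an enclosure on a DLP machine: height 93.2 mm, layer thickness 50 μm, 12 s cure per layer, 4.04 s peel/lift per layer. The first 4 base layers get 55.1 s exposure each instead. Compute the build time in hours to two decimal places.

8.35 hours

Layers = ⌈93.2/0.05⌉ = 1864.
Burn-in layers = 4 × (55.1 + 4.04), so 236.56 s.
Remaining layers = 1860 × (12 + 4.04) = 29834.4 s.
Total = 236.56 + 29834.4 = 30070.96 s = 8.35 hours.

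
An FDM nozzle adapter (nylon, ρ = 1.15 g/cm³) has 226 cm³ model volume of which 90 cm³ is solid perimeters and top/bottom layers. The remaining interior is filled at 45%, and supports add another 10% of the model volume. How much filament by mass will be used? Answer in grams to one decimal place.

199.9 g

Infill region = 226 − 90, so 136 cm³.
Infill deposited: 0.45 × 136 → 61.2 cm³.
Support = 0.10 × 226 = 22.6 cm³.
Deposited volume: 90 + 61.2 + 22.6 → 173.8 cm³.
Mass = 173.8 × 1.15 = 199.87 g.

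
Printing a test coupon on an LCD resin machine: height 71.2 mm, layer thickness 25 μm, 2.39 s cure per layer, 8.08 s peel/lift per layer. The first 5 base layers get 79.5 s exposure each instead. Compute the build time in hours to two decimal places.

8.39 hours

Number of layers: 71.2 / 0.025 → 2848 (rounded up).
Base layers: 5 × (79.5 + 8.08) → 437.9 s.
Normal layers = 2843 × (2.39 + 8.08), so 29766.21 s.
Total = 437.9 + 29766.21 = 30204.11 s = 8.39 hours.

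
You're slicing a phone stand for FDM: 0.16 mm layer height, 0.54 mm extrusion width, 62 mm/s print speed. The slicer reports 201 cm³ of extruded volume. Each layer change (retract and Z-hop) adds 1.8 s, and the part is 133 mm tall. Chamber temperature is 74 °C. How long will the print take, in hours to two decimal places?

10.84 hours

Extrusion cross-section: 0.16 × 0.54 → 0.0864 mm².
Path length: 201000 mm³ / 0.0864 mm² → 2326388.9 mm.
Extrusion time = 2326388.9 / 62 = 37522.4 s.
Layer count = ceil(133 / 0.16) = 832.
Layer-change overhead: 832 × 1.8 → 1497.6 s.
Total = 37522.4 + 1497.6 = 39020 s = 10.84 hours.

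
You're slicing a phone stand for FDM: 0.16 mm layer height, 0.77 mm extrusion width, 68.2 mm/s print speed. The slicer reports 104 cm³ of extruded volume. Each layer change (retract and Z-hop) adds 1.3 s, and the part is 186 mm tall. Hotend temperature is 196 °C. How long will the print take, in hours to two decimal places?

Line area = 0.16 × 0.77, so 0.1232 mm².
Path length: 104000 mm³ / 0.1232 mm² → 844155.8 mm.
Print-move time: 844155.8 / 68.2 → 12377.7 s.
Number of layers: 186 / 0.16 → 1163 (rounded up).
Z-hop total = 1163 × 1.3 = 1511.9 s.
Total = 12377.7 + 1511.9 = 13889.6 s = 3.86 hours.

3.86 hours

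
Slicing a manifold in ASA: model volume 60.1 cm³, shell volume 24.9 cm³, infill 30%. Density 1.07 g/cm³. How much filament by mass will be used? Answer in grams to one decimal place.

Volume inside the shell = 60.1 − 24.9, so 35.2 cm³.
Infill volume = 0.30 × 35.2 = 10.56 cm³.
Deposited volume: 24.9 + 10.56 → 35.46 cm³.
Mass: 35.46 × 1.07 → 37.9422 g.

37.9 g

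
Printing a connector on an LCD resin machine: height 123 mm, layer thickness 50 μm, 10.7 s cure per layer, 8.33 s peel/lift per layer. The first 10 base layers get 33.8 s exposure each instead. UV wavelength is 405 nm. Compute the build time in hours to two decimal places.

13.07 hours

Layers = ⌈123/0.05⌉ = 2460.
Bottom layers = 10 × (33.8 + 8.33), so 421.3 s.
Normal layers: 2450 × (10.7 + 8.33) → 46623.5 s.
Total = 421.3 + 46623.5 = 47044.8 s = 13.07 hours.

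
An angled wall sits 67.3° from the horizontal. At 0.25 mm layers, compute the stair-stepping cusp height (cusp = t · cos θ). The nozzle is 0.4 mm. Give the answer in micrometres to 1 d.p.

96.5 μm

Cusp = layer height × cos(67.3°) = 0.25 × 0.3859 = 0.096475 mm = 96.5 μm.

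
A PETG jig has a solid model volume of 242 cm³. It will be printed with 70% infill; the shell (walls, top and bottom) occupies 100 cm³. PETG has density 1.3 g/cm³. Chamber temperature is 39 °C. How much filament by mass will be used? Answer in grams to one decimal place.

259.2 g

Volume inside the shell = 242 − 100, so 142 cm³.
Infill deposited: 0.70 × 142 → 99.4 cm³.
Total printed volume: 100 + 99.4 → 199.4 cm³.
Mass: 199.4 × 1.3 → 259.22 g.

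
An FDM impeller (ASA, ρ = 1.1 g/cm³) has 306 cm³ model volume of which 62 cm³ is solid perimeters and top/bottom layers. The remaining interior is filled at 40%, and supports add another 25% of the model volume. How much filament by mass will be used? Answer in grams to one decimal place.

Volume inside the shell: 306 − 62 → 244 cm³.
Infill deposited = 0.40 × 244, so 97.6 cm³.
Support = 0.25 × 306, so 76.5 cm³.
Total extruded = 62 + 97.6 + 76.5, so 236.1 cm³.
Mass = 236.1 × 1.1 = 259.71 g.

259.7 g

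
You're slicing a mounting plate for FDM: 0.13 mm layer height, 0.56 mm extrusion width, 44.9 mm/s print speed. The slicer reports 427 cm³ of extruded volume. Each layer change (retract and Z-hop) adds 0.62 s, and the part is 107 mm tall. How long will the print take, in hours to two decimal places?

Line area: 0.13 × 0.56 → 0.0728 mm².
Toolpath length = 427 cm³ / 0.0728 mm² = 427000 / 0.0728 = 5865384.6 mm.
Print-move time = 5865384.6 / 44.9, so 130632.2 s.
Layer count = ceil(107 / 0.13) = 824.
Z-hop total = 824 × 0.62 = 510.88 s.
Altogether 130632.2 + 510.88 = 131143.08 s, i.e. 36.43 hours.

36.43 hours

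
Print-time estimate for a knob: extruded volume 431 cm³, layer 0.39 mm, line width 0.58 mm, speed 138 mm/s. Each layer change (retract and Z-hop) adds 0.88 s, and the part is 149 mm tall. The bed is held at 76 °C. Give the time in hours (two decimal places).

3.93 hours

Extrusion cross-section = 0.39 × 0.58 = 0.2262 mm².
Toolpath length = 431 cm³ / 0.2262 mm² = 431000 / 0.2262 = 1905393.5 mm.
Print-move time: 1905393.5 / 138 → 13807.2 s.
Layers = ⌈149/0.39⌉ = 383.
Z-hop total: 383 × 0.88 → 337.04 s.
Total = 13807.2 + 337.04 = 14144.24 s = 3.93 hours.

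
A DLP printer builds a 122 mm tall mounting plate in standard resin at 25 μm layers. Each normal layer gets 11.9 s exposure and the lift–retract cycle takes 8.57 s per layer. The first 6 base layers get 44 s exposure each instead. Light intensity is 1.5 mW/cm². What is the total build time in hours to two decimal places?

27.80 hours

Layers = ⌈122/0.025⌉ = 4880.
Bottom layers = 6 × (44 + 8.57) = 315.42 s.
Remaining layers: 4874 × (11.9 + 8.57) → 99770.78 s.
Sum: 315.42 + 99770.78 = 100086.2 s → 27.80 hours.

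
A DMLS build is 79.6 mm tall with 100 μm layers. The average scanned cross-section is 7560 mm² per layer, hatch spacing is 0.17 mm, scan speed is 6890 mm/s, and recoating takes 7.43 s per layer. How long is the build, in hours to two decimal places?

Layer count = ceil(79.6 / 0.1) = 796.
Hatch length per layer = 7560 / 0.17 = 44470.6 mm.
Per-layer scan time = 44470.6 / 6890, so 6.4544 s.
Layer cycle = 6.4544 + 7.43, so 13.8844 s.
Build time = 796 × 13.8844 = 11051.9824 s = 3.07 hours.

3.07 hours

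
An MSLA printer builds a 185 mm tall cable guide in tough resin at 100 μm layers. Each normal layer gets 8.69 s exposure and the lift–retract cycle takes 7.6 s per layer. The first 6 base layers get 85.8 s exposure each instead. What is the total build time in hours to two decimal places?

8.50 hours

Layer count = ceil(185 / 0.1) = 1850.
Burn-in layers = 6 × (85.8 + 7.6) = 560.4 s.
Regular layers = 1844 × (8.69 + 7.6), so 30038.76 s.
Sum: 560.4 + 30038.76 = 30599.16 s → 8.50 hours.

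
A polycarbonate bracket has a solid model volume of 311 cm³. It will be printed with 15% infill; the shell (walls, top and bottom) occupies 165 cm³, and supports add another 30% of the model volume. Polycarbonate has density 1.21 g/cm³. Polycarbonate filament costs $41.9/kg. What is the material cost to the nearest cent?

$14.21

Volume inside the shell: 311 − 165 → 146 cm³.
Deposited infill = 0.15 × 146, so 21.9 cm³.
Support: 0.30 × 311 → 93.3 cm³.
Deposited volume = 165 + 21.9 + 93.3, so 280.2 cm³.
Mass = 280.2 × 1.21, so 339.042 g.
Cost = 339.042 g / 1000 × $41.9/kg = $14.21.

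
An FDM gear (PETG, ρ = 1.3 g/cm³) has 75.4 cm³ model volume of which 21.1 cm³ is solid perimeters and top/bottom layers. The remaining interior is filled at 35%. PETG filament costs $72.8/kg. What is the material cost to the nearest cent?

$3.80

Volume inside the shell = 75.4 − 21.1 = 54.3 cm³.
Infill volume = 0.35 × 54.3, so 19.005 cm³.
Total printed volume = 21.1 + 19.005, so 40.105 cm³.
Mass = 40.105 × 1.3, so 52.1365 g.
At $72.8/kg: 52.1365/1000 × 72.8 = $3.80.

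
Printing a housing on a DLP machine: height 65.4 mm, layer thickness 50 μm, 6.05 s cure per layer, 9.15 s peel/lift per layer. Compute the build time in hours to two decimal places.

5.52 hours

Number of layers: 65.4 / 0.05 → 1308 (rounded up).
Per-layer time = 6.05 + 9.15, so 15.2 s.
Build time: 1308 × 15.2 s = 19881.6 s, i.e. 5.52 hours.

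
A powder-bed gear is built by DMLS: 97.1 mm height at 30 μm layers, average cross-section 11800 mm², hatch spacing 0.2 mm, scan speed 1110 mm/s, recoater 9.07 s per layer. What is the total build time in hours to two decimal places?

Number of layers: 97.1 / 0.03 → 3237 (rounded up).
Per-layer scan distance = 11800 / 0.2, so 59000 mm.
Scan time per layer = 59000 / 1110 = 53.1532 s.
Layer cycle = 53.1532 + 9.07, so 62.2232 s.
3237 layers × 62.2232 s/layer = 201416.4984 s, i.e. 55.95 hours.

55.95 hours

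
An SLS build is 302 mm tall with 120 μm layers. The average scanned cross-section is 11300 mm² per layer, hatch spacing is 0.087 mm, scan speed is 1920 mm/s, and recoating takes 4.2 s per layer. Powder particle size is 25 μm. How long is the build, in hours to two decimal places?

50.23 hours

Layers = ⌈302/0.12⌉ = 2517.
Hatch length per layer = 11300 / 0.087, so 129885.1 mm.
Per-layer scan time = 129885.1 / 1920, so 67.6485 s.
Layer cycle = 67.6485 + 4.2, so 71.8485 s.
2517 layers × 71.8485 s/layer = 180842.6745 s, i.e. 50.23 hours.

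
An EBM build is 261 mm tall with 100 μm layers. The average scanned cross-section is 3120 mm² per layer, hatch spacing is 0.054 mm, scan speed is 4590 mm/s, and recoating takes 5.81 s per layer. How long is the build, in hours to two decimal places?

13.34 hours

Layers = ⌈261/0.1⌉ = 2610.
Scan path per layer: 3120 / 0.054 → 57777.8 mm.
Scan time per layer = 57777.8 / 4590 = 12.5878 s.
Time per layer: 12.5878 + 5.81 → 18.3978 s.
Total: 2610 × 18.3978 s = 48018.258 s → 13.34 hours.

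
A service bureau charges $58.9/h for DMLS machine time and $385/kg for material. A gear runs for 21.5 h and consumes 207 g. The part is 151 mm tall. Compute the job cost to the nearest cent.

Machine-time cost = 58.9 × 21.5 = $1266.35.
Feedstock cost: 385 × 207/1000 → $79.695.
Job cost: 1266.35 + 79.695 = 1346.045 ≈ $1346.05.

$1346.05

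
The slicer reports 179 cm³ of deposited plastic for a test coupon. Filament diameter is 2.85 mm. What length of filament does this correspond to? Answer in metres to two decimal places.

A = π r² = π × 1.425² = 6.3794 mm².
L = 179000 mm³ / 6.3794 mm² = 28059.07 mm, i.e. 28.06 m.

28.06 m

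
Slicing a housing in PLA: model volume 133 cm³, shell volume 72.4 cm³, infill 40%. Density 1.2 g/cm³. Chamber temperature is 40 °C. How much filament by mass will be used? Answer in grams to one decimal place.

116.0 g

Interior volume: 133 − 72.4 → 60.6 cm³.
Infill deposited: 0.40 × 60.6 → 24.24 cm³.
Deposited volume = 72.4 + 24.24 = 96.64 cm³.
Mass: 96.64 × 1.2 → 115.968 g.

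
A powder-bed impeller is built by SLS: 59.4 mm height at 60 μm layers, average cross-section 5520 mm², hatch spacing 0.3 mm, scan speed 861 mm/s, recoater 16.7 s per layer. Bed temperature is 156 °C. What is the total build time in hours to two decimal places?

Layers = ⌈59.4/0.06⌉ = 990.
Per-layer scan distance: 5520 / 0.3 → 18400 mm.
Per-layer scan time = 18400 / 861, so 21.3705 s.
Time per layer = 21.3705 + 16.7 = 38.0705 s.
Total: 990 × 38.0705 s = 37689.795 s → 10.47 hours.

10.47 hours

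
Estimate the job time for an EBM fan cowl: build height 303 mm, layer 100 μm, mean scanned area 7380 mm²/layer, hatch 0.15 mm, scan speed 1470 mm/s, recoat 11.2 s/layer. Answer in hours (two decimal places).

37.60 hours

Layer count = ceil(303 / 0.1) = 3030.
Hatch length per layer: 7380 / 0.15 → 49200 mm.
Scan time per layer = 49200 / 1470, so 33.4694 s.
Time per layer: 33.4694 + 11.2 → 44.6694 s.
3030 layers × 44.6694 s/layer = 135348.282 s, i.e. 37.60 hours.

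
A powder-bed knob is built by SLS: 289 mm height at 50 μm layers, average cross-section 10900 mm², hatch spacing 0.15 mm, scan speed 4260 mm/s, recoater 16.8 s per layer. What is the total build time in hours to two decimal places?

54.36 hours

Layer count = ceil(289 / 0.05) = 5780.
Hatch length per layer = 10900 / 0.15, so 72666.7 mm.
Laser time per layer = 72666.7 / 4260, so 17.0579 s.
Per-layer time: 17.0579 + 16.8 → 33.8579 s.
Build time = 5780 × 33.8579 = 195698.662 s = 54.36 hours.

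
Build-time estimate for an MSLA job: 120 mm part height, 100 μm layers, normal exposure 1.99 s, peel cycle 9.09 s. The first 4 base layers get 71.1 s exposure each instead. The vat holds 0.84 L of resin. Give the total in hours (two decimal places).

3.77 hours

Layer count = ceil(120 / 0.1) = 1200.
Burn-in layers: 4 × (71.1 + 9.09) → 320.76 s.
Remaining layers: 1196 × (1.99 + 9.09) → 13251.68 s.
Sum: 320.76 + 13251.68 = 13572.44 s → 3.77 hours.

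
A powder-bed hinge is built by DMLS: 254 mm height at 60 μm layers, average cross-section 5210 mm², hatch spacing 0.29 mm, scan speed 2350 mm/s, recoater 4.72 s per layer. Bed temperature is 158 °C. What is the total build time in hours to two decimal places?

Number of layers: 254 / 0.06 → 4234 (rounded up).
Scan path per layer = 5210 / 0.29 = 17965.5 mm.
Per-layer scan time = 17965.5 / 2350, so 7.6449 s.
Time per layer: 7.6449 + 4.72 → 12.3649 s.
Build time = 4234 × 12.3649 = 52352.9866 s = 14.54 hours.

14.54 hours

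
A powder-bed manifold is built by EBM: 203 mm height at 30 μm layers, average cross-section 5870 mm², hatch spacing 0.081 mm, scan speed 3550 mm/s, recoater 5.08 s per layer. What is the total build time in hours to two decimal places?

47.92 hours

Number of layers: 203 / 0.03 → 6767 (rounded up).
Hatch length per layer: 5870 / 0.081 → 72469.1 mm.
Scan time per layer = 72469.1 / 3550, so 20.4138 s.
Per-layer time = 20.4138 + 5.08 = 25.4938 s.
6767 layers × 25.4938 s/layer = 172516.5446 s, i.e. 47.92 hours.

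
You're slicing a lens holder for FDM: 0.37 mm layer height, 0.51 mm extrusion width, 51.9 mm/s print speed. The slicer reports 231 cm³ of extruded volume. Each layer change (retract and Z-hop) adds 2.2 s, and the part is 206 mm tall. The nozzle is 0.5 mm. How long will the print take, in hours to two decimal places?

Extrusion cross-section = 0.37 × 0.51 = 0.1887 mm².
Toolpath length = 231 cm³ / 0.1887 mm² = 231000 / 0.1887 = 1224165.3 mm.
Print-move time = 1224165.3 / 51.9 = 23587 s.
Number of layers: 206 / 0.37 → 557 (rounded up).
Layer-change overhead = 557 × 2.2, so 1225.4 s.
Altogether 23587 + 1225.4 = 24812.4 s, i.e. 6.89 hours.

6.89 hours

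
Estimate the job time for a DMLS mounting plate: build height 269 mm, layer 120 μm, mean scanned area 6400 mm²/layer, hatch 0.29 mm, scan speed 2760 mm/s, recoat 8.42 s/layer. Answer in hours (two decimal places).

Layer count = ceil(269 / 0.12) = 2242.
Hatch length per layer = 6400 / 0.29 = 22069 mm.
Scan time per layer: 22069 / 2760 → 7.996 s.
Per-layer time = 7.996 + 8.42 = 16.416 s.
Build time = 2242 × 16.416 = 36804.672 s = 10.22 hours.

10.22 hours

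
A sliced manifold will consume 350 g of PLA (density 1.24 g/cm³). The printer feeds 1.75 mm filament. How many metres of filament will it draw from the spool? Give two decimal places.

Volume = 350 g / 1.24 g·cm⁻³ = 282.2581 cm³ = 282258.1 mm³.
Filament cross-section = π × (1.75/2)² = 2.4053 mm².
Length = 282258.1 / 2.4053 = 117348.4 mm = 117.35 m.

117.35 m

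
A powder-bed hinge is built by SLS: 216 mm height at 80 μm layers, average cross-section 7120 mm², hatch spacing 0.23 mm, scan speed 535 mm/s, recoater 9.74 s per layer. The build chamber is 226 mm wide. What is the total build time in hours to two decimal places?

50.70 hours

Number of layers: 216 / 0.08 → 2700 (rounded up).
Per-layer scan distance = 7120 / 0.23, so 30956.5 mm.
Per-layer scan time: 30956.5 / 535 → 57.8626 s.
Per-layer time = 57.8626 + 9.74 = 67.6026 s.
Build time = 2700 × 67.6026 = 182527.02 s = 50.70 hours.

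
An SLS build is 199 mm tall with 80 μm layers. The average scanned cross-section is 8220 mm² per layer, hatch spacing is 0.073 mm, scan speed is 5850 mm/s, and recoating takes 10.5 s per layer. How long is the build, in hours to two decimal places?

Layer count = ceil(199 / 0.08) = 2488.
Hatch length per layer = 8220 / 0.073, so 112602.7 mm.
Scan time per layer = 112602.7 / 5850 = 19.2483 s.
Per-layer time = 19.2483 + 10.5, so 29.7483 s.
2488 layers × 29.7483 s/layer = 74013.7704 s, i.e. 20.56 hours.

20.56 hours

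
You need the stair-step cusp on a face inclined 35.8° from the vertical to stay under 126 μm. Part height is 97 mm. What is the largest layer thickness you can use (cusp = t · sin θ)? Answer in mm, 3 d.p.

0.215 mm

sin(35.8°) = 0.5850; t_max = 0.126/0.5850 = 0.215 mm.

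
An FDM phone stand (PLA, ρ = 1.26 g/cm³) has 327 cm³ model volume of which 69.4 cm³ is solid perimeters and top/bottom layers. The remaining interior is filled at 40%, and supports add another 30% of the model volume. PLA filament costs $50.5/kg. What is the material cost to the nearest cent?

Interior volume = 327 − 69.4 = 257.6 cm³.
Infill volume: 0.40 × 257.6 → 103.04 cm³.
Support: 0.30 × 327 → 98.1 cm³.
Total extruded = 69.4 + 103.04 + 98.1, so 270.54 cm³.
Mass = 270.54 × 1.26 = 340.8804 g.
At $50.5/kg: 340.8804/1000 × 50.5 = $17.21.

$17.21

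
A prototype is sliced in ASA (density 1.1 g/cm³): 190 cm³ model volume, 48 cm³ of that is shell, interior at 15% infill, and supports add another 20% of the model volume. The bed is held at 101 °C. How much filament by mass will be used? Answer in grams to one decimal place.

Interior volume: 190 − 48 → 142 cm³.
Infill deposited = 0.15 × 142, so 21.3 cm³.
Support = 0.20 × 190, so 38 cm³.
Deposited volume = 48 + 21.3 + 38 = 107.3 cm³.
Mass: 107.3 × 1.1 → 118.03 g.

118.0 g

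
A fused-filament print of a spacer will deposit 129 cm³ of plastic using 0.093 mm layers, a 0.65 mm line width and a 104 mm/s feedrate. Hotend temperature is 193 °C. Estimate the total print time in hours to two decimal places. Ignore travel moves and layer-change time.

5.70 hours

Extrusion cross-section = 0.093 × 0.65, so 0.06045 mm².
Toolpath length = 129 cm³ / 0.06045 mm² = 129000 / 0.06045 = 2133995 mm.
Time extruding = 2133995 / 104, so 20519.2 s.
20519.2 s = 5.70 hours.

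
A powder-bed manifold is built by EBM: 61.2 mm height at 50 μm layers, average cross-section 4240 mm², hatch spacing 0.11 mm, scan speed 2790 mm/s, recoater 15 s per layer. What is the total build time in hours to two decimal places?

9.80 hours

Layers = ⌈61.2/0.05⌉ = 1224.
Scan path per layer: 4240 / 0.11 → 38545.5 mm.
Per-layer scan time: 38545.5 / 2790 → 13.8156 s.
Layer cycle = 13.8156 + 15, so 28.8156 s.
1224 layers × 28.8156 s/layer = 35270.2944 s, i.e. 9.80 hours.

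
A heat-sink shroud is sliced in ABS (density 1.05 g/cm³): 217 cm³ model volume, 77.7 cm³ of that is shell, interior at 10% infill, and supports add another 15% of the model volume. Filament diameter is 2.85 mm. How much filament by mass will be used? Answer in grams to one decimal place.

Interior volume = 217 − 77.7, so 139.3 cm³.
Infill deposited = 0.10 × 139.3 = 13.93 cm³.
Support: 0.15 × 217 → 32.55 cm³.
Total extruded = 77.7 + 13.93 + 32.55, so 124.18 cm³.
Mass = 124.18 × 1.05, so 130.389 g.

130.4 g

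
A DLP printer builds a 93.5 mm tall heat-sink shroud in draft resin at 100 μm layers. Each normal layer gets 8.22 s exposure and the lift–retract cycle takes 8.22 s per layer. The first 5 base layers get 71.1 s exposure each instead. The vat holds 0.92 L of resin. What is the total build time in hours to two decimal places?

4.36 hours

Layers = ⌈93.5/0.1⌉ = 935.
Bottom layers = 5 × (71.1 + 8.22), so 396.6 s.
Regular layers = 930 × (8.22 + 8.22), so 15289.2 s.
Total = 396.6 + 15289.2 = 15685.8 s = 4.36 hours.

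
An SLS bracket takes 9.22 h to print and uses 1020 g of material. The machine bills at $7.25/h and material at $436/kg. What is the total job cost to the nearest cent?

Machine-time cost: 7.25 × 9.22 → $66.845.
Material cost = 436 × 1020/1000 = $444.72.
Job cost: 66.845 + 444.72 = 511.565 ≈ $511.57.

$511.57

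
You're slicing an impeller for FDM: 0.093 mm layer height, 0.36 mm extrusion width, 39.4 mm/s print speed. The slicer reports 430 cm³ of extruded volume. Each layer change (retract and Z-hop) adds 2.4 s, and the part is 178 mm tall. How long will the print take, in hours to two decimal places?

91.83 hours

Line area = 0.093 × 0.36, so 0.03348 mm².
Toolpath length = 430 cm³ / 0.03348 mm² = 430000 / 0.03348 = 12843488.6 mm.
Time extruding = 12843488.6 / 39.4, so 325976.9 s.
Layer count = ceil(178 / 0.093) = 1914.
Non-print overhead: 1914 × 2.4 → 4593.6 s.
Altogether 325976.9 + 4593.6 = 330570.5 s, i.e. 91.83 hours.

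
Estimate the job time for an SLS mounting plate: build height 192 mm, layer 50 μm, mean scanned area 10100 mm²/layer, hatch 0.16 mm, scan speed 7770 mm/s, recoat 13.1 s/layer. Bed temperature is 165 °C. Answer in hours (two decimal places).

Layers = ⌈192/0.05⌉ = 3840.
Scan path per layer: 10100 / 0.16 → 63125 mm.
Per-layer scan time = 63125 / 7770, so 8.1242 s.
Layer cycle: 8.1242 + 13.1 → 21.2242 s.
Total: 3840 × 21.2242 s = 81500.928 s → 22.64 hours.

22.64 hours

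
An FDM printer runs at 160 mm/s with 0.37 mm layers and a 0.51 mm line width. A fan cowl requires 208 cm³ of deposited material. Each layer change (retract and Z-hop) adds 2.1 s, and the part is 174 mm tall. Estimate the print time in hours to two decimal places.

Line area = 0.37 × 0.51 = 0.1887 mm².
Toolpath length = 208 cm³ / 0.1887 mm² = 208000 / 0.1887 = 1102278.7 mm.
Time extruding = 1102278.7 / 160 = 6889.2 s.
Layers = ⌈174/0.37⌉ = 471.
Layer-change overhead = 471 × 2.1, so 989.1 s.
Altogether 6889.2 + 989.1 = 7878.3 s, i.e. 2.19 hours.

2.19 hours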